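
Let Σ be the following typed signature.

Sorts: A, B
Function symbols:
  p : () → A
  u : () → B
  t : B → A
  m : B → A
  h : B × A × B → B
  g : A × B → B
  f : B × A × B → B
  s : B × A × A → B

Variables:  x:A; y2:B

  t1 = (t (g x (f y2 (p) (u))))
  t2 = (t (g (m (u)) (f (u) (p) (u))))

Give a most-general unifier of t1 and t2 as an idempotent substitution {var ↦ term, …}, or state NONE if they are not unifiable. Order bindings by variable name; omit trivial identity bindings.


{x ↦ (m (u)), y2 ↦ (u)}


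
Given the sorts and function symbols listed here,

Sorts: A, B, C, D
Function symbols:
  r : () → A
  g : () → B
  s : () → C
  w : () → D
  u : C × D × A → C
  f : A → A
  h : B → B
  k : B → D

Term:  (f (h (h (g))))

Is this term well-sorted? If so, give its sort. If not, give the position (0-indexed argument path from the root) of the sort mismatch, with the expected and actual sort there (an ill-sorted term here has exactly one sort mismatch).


      (g) : B
    (h (g)) : B
  (h (h (g))) : B
(f (h (h (g)))) : ✗ arg 0 at [0] has sort B, expected A

ill-sorted at position [0]: expected A, got B


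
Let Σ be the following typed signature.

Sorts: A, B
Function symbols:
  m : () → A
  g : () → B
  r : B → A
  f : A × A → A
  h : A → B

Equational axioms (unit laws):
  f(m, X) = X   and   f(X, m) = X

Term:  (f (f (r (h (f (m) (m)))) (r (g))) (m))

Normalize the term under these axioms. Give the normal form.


1. (f (f (r (h (f (m) (m)))) (r (g))) (m))  →  (f (r (h (f (m) (m)))) (r (g)))
2. (f (r (h (f (m) (m)))) (r (g)))  →  (f (r (h (m))) (r (g)))

normal form = (f (r (h (m))) (r (g)))


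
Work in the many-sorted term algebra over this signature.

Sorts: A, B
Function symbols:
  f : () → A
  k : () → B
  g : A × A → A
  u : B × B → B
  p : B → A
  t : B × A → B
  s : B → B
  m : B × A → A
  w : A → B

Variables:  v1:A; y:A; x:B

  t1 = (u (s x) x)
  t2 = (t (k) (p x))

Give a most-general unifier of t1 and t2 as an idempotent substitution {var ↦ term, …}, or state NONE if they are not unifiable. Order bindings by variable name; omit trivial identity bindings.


NONE (not unifiable)

head clash or occurs-check failure — not unifiable


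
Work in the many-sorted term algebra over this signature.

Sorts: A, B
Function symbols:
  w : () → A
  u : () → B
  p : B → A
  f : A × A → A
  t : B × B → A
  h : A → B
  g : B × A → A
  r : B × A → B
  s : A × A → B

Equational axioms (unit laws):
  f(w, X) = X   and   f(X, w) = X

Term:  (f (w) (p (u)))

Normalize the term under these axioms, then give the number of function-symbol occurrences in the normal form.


size = 2

1. (f (w) (p (u)))  →  (p (u))
normal form: (p (u))


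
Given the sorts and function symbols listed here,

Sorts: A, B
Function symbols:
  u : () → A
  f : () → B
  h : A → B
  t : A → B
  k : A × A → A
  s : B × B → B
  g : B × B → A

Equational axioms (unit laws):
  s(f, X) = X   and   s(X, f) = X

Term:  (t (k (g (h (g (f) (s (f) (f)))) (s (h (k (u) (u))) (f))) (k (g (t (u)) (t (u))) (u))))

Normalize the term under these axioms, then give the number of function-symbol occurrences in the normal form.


size = 18

1. (t (k (g (h (g (f) (s (f) (f)))) (s (h (k (u) (u))) (f))) (k (g (t (u)) (t (u))) (u))))  →  (t (k (g (h (g (f) (f))) (s (h (k (u) (u))) (f))) (k (g (t (u)) (t (u))) (u))))
2. (t (k (g (h (g (f) (f))) (s (h (k (u) (u))) (f))) (k (g (t (u)) (t (u))) (u))))  →  (t (k (g (h (g (f) (f))) (h (k (u) (u)))) (k (g (t (u)) (t (u))) (u))))
normal form: (t (k (g (h (g (f) (f))) (h (k (u) (u)))) (k (g (t (u)) (t (u))) (u))))


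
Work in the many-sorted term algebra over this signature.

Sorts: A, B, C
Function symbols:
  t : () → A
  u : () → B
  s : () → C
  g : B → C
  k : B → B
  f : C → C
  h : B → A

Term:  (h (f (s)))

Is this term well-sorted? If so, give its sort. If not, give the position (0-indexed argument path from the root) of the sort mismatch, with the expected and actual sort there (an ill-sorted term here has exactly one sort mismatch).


    (s) : C
  (f (s)) : C
(h (f (s))) : ✗ arg 0 at [0] has sort C, expected B

ill-sorted at position [0]: expected B, got C


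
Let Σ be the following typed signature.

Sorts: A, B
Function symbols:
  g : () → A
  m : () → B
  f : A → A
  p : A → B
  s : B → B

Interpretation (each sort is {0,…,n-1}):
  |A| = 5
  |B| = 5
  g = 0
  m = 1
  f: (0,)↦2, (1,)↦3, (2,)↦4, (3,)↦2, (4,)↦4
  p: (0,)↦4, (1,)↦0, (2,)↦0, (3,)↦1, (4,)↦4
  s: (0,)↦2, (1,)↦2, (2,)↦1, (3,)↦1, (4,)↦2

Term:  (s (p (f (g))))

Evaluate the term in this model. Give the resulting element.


  g = 0
  (f (g)) = f(0,) = 2
  (p (f (g))) = p(2,) = 0
  (s (p (f (g)))) = s(0,) = 2

value = 2


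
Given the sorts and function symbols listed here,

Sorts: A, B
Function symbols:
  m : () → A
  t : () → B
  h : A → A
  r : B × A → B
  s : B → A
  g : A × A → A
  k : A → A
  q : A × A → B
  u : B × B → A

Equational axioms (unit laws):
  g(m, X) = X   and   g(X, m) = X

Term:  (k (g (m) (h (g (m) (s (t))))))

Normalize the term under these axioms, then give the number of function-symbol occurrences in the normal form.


size = 4

1. (k (g (m) (h (g (m) (s (t))))))  →  (k (h (g (m) (s (t)))))
2. (k (h (g (m) (s (t)))))  →  (k (h (s (t))))
normal form: (k (h (s (t))))


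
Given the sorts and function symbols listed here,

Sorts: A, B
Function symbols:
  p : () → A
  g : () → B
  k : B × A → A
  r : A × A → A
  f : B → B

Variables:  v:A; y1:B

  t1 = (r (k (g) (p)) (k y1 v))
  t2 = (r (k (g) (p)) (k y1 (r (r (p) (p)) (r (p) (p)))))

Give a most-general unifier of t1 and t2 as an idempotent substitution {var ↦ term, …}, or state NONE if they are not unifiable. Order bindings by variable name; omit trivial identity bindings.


{v ↦ (r (r (p) (p)) (r (p) (p)))}


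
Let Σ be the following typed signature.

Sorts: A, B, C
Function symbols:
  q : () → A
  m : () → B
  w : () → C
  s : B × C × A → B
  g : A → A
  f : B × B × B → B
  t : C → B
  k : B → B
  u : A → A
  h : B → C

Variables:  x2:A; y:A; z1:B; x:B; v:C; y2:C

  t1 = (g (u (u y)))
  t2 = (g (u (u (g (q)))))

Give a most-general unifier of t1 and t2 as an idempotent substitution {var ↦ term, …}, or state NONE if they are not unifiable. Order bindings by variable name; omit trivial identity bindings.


{y ↦ (g (q))}


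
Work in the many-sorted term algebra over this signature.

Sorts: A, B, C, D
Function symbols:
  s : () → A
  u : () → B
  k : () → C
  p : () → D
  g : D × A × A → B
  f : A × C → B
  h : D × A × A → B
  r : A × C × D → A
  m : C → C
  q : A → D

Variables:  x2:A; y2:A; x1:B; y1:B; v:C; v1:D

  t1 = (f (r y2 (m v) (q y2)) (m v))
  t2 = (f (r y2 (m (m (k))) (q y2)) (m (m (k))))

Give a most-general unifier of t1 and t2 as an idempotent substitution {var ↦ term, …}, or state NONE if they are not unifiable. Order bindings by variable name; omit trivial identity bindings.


{v ↦ (m (k))}


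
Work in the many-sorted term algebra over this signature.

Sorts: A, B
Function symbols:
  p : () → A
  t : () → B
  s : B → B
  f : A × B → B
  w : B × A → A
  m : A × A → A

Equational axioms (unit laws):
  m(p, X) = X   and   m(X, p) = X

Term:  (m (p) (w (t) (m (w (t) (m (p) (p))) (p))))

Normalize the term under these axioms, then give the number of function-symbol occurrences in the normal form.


size = 5

1. (m (p) (w (t) (m (w (t) (m (p) (p))) (p))))  →  (w (t) (m (w (t) (m (p) (p))) (p)))
2. (w (t) (m (w (t) (m (p) (p))) (p)))  →  (w (t) (w (t) (m (p) (p))))
3. (w (t) (w (t) (m (p) (p))))  →  (w (t) (w (t) (p)))
normal form: (w (t) (w (t) (p)))


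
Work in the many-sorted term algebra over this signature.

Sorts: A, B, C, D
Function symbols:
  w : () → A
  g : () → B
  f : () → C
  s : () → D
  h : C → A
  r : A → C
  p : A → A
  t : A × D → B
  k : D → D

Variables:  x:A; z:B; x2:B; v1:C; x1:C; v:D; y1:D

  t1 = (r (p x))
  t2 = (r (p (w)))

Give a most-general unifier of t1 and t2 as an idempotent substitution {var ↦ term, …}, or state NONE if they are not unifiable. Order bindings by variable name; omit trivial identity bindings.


{x ↦ (w)}


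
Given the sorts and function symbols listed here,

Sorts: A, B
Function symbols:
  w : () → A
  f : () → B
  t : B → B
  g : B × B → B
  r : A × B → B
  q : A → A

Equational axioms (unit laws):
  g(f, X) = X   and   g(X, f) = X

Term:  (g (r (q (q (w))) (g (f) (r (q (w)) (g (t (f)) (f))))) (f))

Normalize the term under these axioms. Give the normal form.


normal form = (r (q (q (w))) (r (q (w)) (t (f))))

1. (g (r (q (q (w))) (g (f) (r (q (w)) (g (t (f)) (f))))) (f))  →  (r (q (q (w))) (g (f) (r (q (w)) (g (t (f)) (f)))))
2. (r (q (q (w))) (g (f) (r (q (w)) (g (t (f)) (f)))))  →  (r (q (q (w))) (r (q (w)) (g (t (f)) (f))))
3. (r (q (q (w))) (r (q (w)) (g (t (f)) (f))))  →  (r (q (q (w))) (r (q (w)) (t (f))))


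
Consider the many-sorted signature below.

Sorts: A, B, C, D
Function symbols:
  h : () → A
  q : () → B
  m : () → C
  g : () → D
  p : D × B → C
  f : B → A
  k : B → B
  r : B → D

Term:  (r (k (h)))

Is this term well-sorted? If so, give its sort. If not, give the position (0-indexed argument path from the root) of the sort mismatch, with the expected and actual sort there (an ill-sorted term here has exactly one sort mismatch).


    (h) : A
  (k (h)) : ✗ arg 0 at [0, 0] has sort A, expected B

ill-sorted at position [0, 0]: expected B, got A


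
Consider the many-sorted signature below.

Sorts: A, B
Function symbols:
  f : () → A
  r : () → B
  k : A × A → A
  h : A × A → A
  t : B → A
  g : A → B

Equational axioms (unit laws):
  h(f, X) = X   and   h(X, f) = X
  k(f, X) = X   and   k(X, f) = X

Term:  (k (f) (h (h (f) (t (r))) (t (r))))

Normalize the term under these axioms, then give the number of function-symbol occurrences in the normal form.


1. (k (f) (h (h (f) (t (r))) (t (r))))  →  (h (h (f) (t (r))) (t (r)))
2. (h (h (f) (t (r))) (t (r)))  →  (h (t (r)) (t (r)))
normal form: (h (t (r)) (t (r)))

size = 5


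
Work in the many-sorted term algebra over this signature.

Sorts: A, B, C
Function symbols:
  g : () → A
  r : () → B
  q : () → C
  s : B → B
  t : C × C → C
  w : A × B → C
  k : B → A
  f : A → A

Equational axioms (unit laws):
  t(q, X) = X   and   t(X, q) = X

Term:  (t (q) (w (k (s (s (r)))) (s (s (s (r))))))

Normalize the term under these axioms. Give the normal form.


1. (t (q) (w (k (s (s (r)))) (s (s (s (r))))))  →  (w (k (s (s (r)))) (s (s (s (r)))))

normal form = (w (k (s (s (r)))) (s (s (s (r)))))


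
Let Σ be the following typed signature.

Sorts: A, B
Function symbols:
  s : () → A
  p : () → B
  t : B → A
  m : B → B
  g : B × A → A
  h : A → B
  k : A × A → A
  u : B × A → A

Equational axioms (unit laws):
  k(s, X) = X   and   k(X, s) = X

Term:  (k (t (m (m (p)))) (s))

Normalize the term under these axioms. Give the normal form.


normal form = (t (m (m (p))))

1. (k (t (m (m (p)))) (s))  →  (t (m (m (p))))


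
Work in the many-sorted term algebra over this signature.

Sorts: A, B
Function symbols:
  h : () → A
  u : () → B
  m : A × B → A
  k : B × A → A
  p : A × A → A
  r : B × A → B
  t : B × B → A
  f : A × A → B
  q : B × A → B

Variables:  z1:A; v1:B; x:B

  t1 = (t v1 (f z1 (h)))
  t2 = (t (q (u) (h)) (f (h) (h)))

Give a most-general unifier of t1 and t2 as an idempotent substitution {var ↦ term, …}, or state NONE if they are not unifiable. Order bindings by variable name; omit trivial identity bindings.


{v1 ↦ (q (u) (h)), z1 ↦ (h)}


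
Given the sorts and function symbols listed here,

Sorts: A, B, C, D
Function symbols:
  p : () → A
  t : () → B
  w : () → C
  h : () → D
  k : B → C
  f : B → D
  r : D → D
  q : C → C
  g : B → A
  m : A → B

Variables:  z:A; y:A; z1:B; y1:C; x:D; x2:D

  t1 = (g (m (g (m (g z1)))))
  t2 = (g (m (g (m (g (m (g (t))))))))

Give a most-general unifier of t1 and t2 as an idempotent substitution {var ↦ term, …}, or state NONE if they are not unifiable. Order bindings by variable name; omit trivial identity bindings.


{z1 ↦ (m (g (t)))}


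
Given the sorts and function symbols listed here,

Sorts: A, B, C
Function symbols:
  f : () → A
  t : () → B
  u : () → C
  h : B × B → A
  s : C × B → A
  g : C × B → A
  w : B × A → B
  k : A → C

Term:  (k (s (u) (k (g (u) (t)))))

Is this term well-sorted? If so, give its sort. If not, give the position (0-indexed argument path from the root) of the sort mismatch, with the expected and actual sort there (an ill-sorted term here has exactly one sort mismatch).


    (u) : C
        (u) : C
        (t) : B
      (g (u) (t)) : A
    (k (g (u) (t))) : C
  (s (u) (k (g (u) (t)))) : ✗ arg 1 at [0, 1] has sort C, expected B

ill-sorted at position [0, 1]: expected B, got C


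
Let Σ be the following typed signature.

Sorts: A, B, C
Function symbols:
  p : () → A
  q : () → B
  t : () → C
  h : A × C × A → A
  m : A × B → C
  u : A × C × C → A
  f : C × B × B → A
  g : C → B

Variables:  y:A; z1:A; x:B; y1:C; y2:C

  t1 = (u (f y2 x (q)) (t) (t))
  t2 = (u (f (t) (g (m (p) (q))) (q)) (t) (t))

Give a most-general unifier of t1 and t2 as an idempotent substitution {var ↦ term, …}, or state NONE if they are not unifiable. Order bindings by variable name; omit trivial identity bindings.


{x ↦ (g (m (p) (q))), y2 ↦ (t)}


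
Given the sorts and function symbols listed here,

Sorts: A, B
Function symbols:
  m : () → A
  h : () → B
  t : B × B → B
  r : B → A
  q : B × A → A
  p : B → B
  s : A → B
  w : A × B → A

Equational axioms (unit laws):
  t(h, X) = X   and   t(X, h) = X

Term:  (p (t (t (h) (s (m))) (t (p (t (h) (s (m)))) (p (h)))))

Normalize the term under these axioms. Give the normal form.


1. (p (t (t (h) (s (m))) (t (p (t (h) (s (m)))) (p (h)))))  →  (p (t (s (m)) (t (p (t (h) (s (m)))) (p (h)))))
2. (p (t (s (m)) (t (p (t (h) (s (m)))) (p (h)))))  →  (p (t (s (m)) (t (p (s (m))) (p (h)))))

normal form = (p (t (s (m)) (t (p (s (m))) (p (h)))))


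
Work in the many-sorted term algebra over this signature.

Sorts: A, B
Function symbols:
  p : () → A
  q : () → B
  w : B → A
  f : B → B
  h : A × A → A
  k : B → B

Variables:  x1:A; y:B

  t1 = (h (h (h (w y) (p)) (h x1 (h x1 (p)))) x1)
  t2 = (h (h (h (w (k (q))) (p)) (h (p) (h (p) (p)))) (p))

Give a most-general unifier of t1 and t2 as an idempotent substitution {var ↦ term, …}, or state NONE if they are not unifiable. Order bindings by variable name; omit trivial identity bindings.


{x1 ↦ (p), y ↦ (k (q))}


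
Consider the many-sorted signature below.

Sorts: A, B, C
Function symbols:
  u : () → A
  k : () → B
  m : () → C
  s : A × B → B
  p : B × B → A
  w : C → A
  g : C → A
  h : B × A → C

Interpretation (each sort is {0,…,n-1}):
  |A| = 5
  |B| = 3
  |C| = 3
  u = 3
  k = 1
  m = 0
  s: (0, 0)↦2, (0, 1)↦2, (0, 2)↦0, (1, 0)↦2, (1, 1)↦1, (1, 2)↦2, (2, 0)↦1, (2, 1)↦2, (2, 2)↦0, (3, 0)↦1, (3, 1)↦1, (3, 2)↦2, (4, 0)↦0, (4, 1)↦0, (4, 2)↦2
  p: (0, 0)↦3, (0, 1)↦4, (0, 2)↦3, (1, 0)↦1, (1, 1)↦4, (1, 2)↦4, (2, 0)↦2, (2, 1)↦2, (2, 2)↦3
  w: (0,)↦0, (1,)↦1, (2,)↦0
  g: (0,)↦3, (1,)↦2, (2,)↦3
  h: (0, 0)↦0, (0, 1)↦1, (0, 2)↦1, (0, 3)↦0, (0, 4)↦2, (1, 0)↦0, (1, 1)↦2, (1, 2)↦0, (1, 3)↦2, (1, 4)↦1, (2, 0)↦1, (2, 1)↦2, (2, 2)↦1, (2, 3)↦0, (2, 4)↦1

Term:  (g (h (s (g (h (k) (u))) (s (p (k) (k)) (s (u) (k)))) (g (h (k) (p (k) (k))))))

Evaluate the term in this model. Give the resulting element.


value = 3

  k = 1
  u = 3
  (h (k) (u)) = h(1, 3) = 2
  (g (h (k) (u))) = g(2,) = 3
  k = 1
  k = 1
  (p (k) (k)) = p(1, 1) = 4
  u = 3
  k = 1
  (s (u) (k)) = s(3, 1) = 1
  (s (p (k) (k)) (s (u) (k))) = s(4, 1) = 0
  (s (g (h (k) (u))) (s (p (k) (k)) (s (u) (k)))) = s(3, 0) = 1
  k = 1
  k = 1
  k = 1
  (p (k) (k)) = p(1, 1) = 4
  (h (k) (p (k) (k))) = h(1, 4) = 1
  (g (h (k) (p (k) (k)))) = g(1,) = 2
  (h (s (g (h (k) (u))) (s (p (k) (k)) (s (u) (k)))) (g (h (k) (p (k) (k))))) = h(1, 2) = 0
  (g (h (s (g (h (k) (u))) (s (p (k) (k)) (s (u) (k)))) (g (h (k) (p (k) (k)))))) = g(0,) = 3


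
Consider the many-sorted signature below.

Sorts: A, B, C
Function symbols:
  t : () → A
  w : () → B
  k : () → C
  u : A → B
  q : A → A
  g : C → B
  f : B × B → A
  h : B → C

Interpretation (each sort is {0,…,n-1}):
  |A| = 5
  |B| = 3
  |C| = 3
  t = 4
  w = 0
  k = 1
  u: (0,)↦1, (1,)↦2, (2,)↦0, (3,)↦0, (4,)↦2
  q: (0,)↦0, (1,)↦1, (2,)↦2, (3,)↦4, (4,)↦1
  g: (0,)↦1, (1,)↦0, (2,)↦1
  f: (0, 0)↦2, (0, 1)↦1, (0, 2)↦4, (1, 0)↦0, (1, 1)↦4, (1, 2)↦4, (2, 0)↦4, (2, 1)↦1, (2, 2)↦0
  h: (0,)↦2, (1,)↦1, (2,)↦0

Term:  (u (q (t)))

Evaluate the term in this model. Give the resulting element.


  t = 4
  (q (t)) = q(4,) = 1
  (u (q (t))) = u(1,) = 2

value = 2


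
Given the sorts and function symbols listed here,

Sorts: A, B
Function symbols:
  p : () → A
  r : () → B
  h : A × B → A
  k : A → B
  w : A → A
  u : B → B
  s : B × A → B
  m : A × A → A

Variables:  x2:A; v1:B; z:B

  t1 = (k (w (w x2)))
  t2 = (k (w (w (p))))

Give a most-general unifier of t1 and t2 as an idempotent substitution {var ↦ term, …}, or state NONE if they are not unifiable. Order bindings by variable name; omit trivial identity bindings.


{x2 ↦ (p)}


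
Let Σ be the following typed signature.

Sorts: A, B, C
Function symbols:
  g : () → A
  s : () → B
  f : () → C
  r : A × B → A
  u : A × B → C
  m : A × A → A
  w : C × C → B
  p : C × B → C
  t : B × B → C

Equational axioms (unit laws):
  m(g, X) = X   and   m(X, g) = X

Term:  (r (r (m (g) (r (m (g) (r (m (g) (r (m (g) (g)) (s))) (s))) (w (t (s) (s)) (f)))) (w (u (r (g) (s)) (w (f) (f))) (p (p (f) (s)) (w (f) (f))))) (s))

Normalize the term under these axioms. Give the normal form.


1. (r (r (m (g) (r (m (g) (r (m (g) (r (m (g) (g)) (s))) (s))) (w (t (s) (s)) (f)))) (w (u (r (g) (s)) (w (f) (f))) (p (p (f) (s)) (w (f) (f))))) (s))  →  (r (r (r (m (g) (r (m (g) (r (m (g) (g)) (s))) (s))) (w (t (s) (s)) (f))) (w (u (r (g) (s)) (w (f) (f))) (p (p (f) (s)) (w (f) (f))))) (s))
2. (r (r (r (m (g) (r (m (g) (r (m (g) (g)) (s))) (s))) (w (t (s) (s)) (f))) (w (u (r (g) (s)) (w (f) (f))) (p (p (f) (s)) (w (f) (f))))) (s))  →  (r (r (r (r (m (g) (r (m (g) (g)) (s))) (s)) (w (t (s) (s)) (f))) (w (u (r (g) (s)) (w (f) (f))) (p (p (f) (s)) (w (f) (f))))) (s))
3. (r (r (r (r (m (g) (r (m (g) (g)) (s))) (s)) (w (t (s) (s)) (f))) (w (u (r (g) (s)) (w (f) (f))) (p (p (f) (s)) (w (f) (f))))) (s))  →  (r (r (r (r (r (m (g) (g)) (s)) (s)) (w (t (s) (s)) (f))) (w (u (r (g) (s)) (w (f) (f))) (p (p (f) (s)) (w (f) (f))))) (s))
4. (r (r (r (r (r (m (g) (g)) (s)) (s)) (w (t (s) (s)) (f))) (w (u (r (g) (s)) (w (f) (f))) (p (p (f) (s)) (w (f) (f))))) (s))  →  (r (r (r (r (r (g) (s)) (s)) (w (t (s) (s)) (f))) (w (u (r (g) (s)) (w (f) (f))) (p (p (f) (s)) (w (f) (f))))) (s))

normal form = (r (r (r (r (r (g) (s)) (s)) (w (t (s) (s)) (f))) (w (u (r (g) (s)) (w (f) (f))) (p (p (f) (s)) (w (f) (f))))) (s))


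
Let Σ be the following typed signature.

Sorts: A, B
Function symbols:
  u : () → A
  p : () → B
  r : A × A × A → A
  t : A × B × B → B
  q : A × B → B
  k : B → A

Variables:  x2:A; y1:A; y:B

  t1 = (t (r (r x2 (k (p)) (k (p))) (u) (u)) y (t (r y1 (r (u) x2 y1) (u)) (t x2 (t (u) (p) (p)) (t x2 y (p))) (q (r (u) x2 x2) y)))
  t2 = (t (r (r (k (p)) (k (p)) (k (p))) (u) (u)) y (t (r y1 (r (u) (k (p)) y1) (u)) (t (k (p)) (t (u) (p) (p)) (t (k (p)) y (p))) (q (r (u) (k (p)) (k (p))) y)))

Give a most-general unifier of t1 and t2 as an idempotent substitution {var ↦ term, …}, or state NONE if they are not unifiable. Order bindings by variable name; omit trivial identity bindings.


{x2 ↦ (k (p))}


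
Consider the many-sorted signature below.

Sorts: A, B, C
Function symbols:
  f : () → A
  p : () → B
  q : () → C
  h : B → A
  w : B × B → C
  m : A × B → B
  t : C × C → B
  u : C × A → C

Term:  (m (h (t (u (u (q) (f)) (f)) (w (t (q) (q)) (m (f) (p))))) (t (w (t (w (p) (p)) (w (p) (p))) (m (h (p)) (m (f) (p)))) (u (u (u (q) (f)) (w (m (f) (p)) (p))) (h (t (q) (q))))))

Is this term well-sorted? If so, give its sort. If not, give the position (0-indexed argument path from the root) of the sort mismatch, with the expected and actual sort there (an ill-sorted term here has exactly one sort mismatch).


          (q) : C
          (f) : A
        (u (q) (f)) : C
        (f) : A
      (u (u (q) (f)) (f)) : C
          (q) : C
          (q) : C
        (t (q) (q)) : B
          (f) : A
          (p) : B
        (m (f) (p)) : B
      (w (t (q) (q)) (m (f) (p))) : C
    (t (u (u (q) (f)) (f)) (w (t (q) (q)) (m (f) (p)))) : B
  (h (t (u (u (q) (f)) (f)) (w (t (q) (q)) (m (f) (p))))) : A
          (p) : B
          (p) : B
        (w (p) (p)) : C
          (p) : B
          (p) : B
        (w (p) (p)) : C
      (t (w (p) (p)) (w (p) (p))) : B
          (p) : B
        (h (p)) : A
          (f) : A
          (p) : B
        (m (f) (p)) : B
      (m (h (p)) (m (f) (p))) : B
    (w (t (w (p) (p)) (w (p) (p))) (m (h (p)) (m (f) (p)))) : C
          (q) : C
          (f) : A
        (u (q) (f)) : C
            (f) : A
            (p) : B
          (m (f) (p)) : B
          (p) : B
        (w (m (f) (p)) (p)) : C
      (u (u (q) (f)) (w (m (f) (p)) (p))) : ✗ arg 1 at [1, 1, 0, 1] has sort C, expected A
          (q) : C
          (q) : C
        (t (q) (q)) : B
      (h (t (q) (q))) : A

ill-sorted at position [1, 1, 0, 1]: expected A, got C


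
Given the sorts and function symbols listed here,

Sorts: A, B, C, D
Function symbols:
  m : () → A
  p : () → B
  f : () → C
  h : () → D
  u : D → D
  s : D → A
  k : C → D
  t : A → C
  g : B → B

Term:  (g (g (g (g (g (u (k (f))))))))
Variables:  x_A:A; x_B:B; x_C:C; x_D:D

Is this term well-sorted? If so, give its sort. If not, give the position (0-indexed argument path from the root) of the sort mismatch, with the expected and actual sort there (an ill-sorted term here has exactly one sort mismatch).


              (f) : C
            (k (f)) : D
          (u (k (f))) : D
        (g (u (k (f)))) : ✗ arg 0 at [0, 0, 0, 0, 0] has sort D, expected B

ill-sorted at position [0, 0, 0, 0, 0]: expected B, got D


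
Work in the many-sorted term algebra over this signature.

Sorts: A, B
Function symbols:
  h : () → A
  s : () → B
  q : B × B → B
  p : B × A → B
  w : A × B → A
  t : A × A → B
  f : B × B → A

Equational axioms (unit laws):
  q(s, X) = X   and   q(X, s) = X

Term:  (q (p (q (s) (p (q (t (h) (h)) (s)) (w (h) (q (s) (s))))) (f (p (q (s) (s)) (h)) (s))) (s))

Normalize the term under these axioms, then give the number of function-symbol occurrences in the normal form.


1. (q (p (q (s) (p (q (t (h) (h)) (s)) (w (h) (q (s) (s))))) (f (p (q (s) (s)) (h)) (s))) (s))  →  (p (q (s) (p (q (t (h) (h)) (s)) (w (h) (q (s) (s))))) (f (p (q (s) (s)) (h)) (s)))
2. (p (q (s) (p (q (t (h) (h)) (s)) (w (h) (q (s) (s))))) (f (p (q (s) (s)) (h)) (s)))  →  (p (p (q (t (h) (h)) (s)) (w (h) (q (s) (s)))) (f (p (q (s) (s)) (h)) (s)))
3. (p (p (q (t (h) (h)) (s)) (w (h) (q (s) (s)))) (f (p (q (s) (s)) (h)) (s)))  →  (p (p (t (h) (h)) (w (h) (q (s) (s)))) (f (p (q (s) (s)) (h)) (s)))
4. (p (p (t (h) (h)) (w (h) (q (s) (s)))) (f (p (q (s) (s)) (h)) (s)))  →  (p (p (t (h) (h)) (w (h) (s))) (f (p (q (s) (s)) (h)) (s)))
5. (p (p (t (h) (h)) (w (h) (s))) (f (p (q (s) (s)) (h)) (s)))  →  (p (p (t (h) (h)) (w (h) (s))) (f (p (s) (h)) (s)))
normal form: (p (p (t (h) (h)) (w (h) (s))) (f (p (s) (h)) (s)))

size = 13


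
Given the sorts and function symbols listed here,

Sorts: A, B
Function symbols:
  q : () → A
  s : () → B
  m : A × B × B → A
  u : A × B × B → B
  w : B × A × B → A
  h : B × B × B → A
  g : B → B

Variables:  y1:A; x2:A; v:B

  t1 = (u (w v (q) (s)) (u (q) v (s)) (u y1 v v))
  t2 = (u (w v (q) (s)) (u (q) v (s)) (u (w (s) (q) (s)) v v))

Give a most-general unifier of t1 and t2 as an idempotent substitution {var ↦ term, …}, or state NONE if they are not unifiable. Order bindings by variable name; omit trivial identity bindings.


{y1 ↦ (w (s) (q) (s))}


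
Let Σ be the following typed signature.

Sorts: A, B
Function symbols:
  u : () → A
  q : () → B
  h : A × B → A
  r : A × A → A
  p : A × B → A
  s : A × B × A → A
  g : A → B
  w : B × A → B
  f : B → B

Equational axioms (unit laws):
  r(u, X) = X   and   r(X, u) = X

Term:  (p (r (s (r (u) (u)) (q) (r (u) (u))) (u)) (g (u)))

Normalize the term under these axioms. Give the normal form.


normal form = (p (s (u) (q) (u)) (g (u)))

1. (p (r (s (r (u) (u)) (q) (r (u) (u))) (u)) (g (u)))  →  (p (s (r (u) (u)) (q) (r (u) (u))) (g (u)))
2. (p (s (r (u) (u)) (q) (r (u) (u))) (g (u)))  →  (p (s (u) (q) (r (u) (u))) (g (u)))
3. (p (s (u) (q) (r (u) (u))) (g (u)))  →  (p (s (u) (q) (u)) (g (u)))


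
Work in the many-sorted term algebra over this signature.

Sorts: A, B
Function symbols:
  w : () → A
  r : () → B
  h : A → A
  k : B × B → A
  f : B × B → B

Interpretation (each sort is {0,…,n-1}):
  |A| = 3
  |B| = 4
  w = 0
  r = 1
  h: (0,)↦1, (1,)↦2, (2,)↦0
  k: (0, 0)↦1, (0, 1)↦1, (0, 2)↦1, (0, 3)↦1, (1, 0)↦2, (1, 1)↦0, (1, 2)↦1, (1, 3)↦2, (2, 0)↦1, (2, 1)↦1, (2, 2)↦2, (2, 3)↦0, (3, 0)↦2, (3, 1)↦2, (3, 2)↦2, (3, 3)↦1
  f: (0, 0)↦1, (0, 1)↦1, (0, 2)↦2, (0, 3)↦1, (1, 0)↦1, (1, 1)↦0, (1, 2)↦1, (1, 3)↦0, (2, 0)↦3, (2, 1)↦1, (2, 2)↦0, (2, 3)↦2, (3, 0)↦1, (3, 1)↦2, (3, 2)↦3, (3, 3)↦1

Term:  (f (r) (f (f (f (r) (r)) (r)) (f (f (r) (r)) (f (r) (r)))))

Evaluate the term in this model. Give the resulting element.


value = 1

  r = 1
  r = 1
  r = 1
  (f (r) (r)) = f(1, 1) = 0
  r = 1
  (f (f (r) (r)) (r)) = f(0, 1) = 1
  r = 1
  r = 1
  (f (r) (r)) = f(1, 1) = 0
  r = 1
  r = 1
  (f (r) (r)) = f(1, 1) = 0
  (f (f (r) (r)) (f (r) (r))) = f(0, 0) = 1
  (f (f (f (r) (r)) (r)) (f (f (r) (r)) (f (r) (r)))) = f(1, 1) = 0
  (f (r) (f (f (f (r) (r)) (r)) (f (f (r) (r)) (f (r) (r))))) = f(1, 0) = 1


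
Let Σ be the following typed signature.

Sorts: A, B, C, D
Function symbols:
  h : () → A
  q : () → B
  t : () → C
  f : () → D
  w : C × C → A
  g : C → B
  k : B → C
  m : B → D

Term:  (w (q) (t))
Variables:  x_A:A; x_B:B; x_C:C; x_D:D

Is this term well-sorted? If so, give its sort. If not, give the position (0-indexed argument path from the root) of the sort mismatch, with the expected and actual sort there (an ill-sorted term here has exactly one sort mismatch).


  (q) : B
  (t) : C
(w (q) (t)) : ✗ arg 0 at [0] has sort B, expected C

ill-sorted at position [0]: expected C, got B


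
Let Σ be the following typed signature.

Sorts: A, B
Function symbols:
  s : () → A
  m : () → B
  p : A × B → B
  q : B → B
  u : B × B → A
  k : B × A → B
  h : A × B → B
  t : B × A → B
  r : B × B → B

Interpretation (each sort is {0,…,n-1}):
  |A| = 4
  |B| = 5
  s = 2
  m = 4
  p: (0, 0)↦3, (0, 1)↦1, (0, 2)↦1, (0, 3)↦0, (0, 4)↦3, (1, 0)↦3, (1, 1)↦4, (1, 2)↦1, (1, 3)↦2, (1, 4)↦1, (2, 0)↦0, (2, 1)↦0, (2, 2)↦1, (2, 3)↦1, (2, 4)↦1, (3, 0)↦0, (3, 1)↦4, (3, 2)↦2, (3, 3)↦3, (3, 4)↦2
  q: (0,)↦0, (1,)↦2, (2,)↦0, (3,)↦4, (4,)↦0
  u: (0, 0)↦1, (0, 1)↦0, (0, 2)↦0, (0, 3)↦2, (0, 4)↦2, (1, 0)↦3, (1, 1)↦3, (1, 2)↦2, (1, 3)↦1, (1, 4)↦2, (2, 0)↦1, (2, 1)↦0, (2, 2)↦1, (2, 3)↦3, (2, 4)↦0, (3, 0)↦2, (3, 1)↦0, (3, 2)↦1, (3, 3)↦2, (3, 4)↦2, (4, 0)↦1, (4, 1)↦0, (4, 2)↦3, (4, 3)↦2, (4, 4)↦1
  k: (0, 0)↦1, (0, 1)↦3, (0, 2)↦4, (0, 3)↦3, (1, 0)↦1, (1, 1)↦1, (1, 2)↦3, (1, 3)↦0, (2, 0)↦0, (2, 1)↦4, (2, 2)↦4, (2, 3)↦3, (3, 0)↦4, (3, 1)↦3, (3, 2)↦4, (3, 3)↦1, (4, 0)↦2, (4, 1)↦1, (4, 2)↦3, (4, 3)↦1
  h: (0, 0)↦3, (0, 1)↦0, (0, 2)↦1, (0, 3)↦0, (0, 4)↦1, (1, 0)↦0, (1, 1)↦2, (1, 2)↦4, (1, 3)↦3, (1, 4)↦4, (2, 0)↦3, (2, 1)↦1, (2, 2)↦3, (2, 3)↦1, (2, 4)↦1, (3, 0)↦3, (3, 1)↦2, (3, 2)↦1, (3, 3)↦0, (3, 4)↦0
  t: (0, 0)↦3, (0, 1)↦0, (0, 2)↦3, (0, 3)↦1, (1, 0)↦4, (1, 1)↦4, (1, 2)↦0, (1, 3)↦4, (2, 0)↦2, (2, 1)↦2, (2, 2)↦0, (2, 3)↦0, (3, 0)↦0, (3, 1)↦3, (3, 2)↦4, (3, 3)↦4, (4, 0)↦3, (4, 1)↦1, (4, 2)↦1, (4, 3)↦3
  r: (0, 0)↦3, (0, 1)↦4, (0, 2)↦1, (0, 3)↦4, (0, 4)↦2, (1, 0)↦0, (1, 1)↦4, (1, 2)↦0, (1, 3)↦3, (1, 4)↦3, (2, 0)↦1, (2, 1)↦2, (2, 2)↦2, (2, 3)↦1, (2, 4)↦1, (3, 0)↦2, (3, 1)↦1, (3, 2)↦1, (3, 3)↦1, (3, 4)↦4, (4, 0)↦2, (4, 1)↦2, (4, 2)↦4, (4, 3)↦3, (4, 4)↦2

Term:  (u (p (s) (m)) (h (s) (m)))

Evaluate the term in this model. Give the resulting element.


value = 3

  s = 2
  m = 4
  (p (s) (m)) = p(2, 4) = 1
  s = 2
  m = 4
  (h (s) (m)) = h(2, 4) = 1
  (u (p (s) (m)) (h (s) (m))) = u(1, 1) = 3


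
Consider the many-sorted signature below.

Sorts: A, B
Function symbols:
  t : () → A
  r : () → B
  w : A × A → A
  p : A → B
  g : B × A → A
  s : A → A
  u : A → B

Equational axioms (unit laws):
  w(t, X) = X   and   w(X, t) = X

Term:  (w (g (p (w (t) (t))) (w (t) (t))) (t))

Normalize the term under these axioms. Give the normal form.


normal form = (g (p (t)) (t))

1. (w (g (p (w (t) (t))) (w (t) (t))) (t))  →  (g (p (w (t) (t))) (w (t) (t)))
2. (g (p (w (t) (t))) (w (t) (t)))  →  (g (p (t)) (w (t) (t)))
3. (g (p (t)) (w (t) (t)))  →  (g (p (t)) (t))


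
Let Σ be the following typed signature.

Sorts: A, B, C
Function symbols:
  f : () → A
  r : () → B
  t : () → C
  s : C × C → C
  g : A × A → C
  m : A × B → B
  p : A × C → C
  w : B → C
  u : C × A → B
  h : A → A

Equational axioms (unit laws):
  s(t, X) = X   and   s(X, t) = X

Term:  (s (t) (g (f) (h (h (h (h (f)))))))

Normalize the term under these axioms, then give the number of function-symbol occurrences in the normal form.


1. (s (t) (g (f) (h (h (h (h (f)))))))  →  (g (f) (h (h (h (h (f))))))
normal form: (g (f) (h (h (h (h (f))))))

size = 7


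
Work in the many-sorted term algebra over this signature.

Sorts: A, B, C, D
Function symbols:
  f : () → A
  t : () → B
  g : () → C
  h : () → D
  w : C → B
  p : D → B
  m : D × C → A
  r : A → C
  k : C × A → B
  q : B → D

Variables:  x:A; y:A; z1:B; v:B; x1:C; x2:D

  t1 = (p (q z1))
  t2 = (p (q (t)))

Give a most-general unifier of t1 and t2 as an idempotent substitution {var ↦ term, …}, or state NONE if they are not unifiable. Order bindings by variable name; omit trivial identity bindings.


{z1 ↦ (t)}


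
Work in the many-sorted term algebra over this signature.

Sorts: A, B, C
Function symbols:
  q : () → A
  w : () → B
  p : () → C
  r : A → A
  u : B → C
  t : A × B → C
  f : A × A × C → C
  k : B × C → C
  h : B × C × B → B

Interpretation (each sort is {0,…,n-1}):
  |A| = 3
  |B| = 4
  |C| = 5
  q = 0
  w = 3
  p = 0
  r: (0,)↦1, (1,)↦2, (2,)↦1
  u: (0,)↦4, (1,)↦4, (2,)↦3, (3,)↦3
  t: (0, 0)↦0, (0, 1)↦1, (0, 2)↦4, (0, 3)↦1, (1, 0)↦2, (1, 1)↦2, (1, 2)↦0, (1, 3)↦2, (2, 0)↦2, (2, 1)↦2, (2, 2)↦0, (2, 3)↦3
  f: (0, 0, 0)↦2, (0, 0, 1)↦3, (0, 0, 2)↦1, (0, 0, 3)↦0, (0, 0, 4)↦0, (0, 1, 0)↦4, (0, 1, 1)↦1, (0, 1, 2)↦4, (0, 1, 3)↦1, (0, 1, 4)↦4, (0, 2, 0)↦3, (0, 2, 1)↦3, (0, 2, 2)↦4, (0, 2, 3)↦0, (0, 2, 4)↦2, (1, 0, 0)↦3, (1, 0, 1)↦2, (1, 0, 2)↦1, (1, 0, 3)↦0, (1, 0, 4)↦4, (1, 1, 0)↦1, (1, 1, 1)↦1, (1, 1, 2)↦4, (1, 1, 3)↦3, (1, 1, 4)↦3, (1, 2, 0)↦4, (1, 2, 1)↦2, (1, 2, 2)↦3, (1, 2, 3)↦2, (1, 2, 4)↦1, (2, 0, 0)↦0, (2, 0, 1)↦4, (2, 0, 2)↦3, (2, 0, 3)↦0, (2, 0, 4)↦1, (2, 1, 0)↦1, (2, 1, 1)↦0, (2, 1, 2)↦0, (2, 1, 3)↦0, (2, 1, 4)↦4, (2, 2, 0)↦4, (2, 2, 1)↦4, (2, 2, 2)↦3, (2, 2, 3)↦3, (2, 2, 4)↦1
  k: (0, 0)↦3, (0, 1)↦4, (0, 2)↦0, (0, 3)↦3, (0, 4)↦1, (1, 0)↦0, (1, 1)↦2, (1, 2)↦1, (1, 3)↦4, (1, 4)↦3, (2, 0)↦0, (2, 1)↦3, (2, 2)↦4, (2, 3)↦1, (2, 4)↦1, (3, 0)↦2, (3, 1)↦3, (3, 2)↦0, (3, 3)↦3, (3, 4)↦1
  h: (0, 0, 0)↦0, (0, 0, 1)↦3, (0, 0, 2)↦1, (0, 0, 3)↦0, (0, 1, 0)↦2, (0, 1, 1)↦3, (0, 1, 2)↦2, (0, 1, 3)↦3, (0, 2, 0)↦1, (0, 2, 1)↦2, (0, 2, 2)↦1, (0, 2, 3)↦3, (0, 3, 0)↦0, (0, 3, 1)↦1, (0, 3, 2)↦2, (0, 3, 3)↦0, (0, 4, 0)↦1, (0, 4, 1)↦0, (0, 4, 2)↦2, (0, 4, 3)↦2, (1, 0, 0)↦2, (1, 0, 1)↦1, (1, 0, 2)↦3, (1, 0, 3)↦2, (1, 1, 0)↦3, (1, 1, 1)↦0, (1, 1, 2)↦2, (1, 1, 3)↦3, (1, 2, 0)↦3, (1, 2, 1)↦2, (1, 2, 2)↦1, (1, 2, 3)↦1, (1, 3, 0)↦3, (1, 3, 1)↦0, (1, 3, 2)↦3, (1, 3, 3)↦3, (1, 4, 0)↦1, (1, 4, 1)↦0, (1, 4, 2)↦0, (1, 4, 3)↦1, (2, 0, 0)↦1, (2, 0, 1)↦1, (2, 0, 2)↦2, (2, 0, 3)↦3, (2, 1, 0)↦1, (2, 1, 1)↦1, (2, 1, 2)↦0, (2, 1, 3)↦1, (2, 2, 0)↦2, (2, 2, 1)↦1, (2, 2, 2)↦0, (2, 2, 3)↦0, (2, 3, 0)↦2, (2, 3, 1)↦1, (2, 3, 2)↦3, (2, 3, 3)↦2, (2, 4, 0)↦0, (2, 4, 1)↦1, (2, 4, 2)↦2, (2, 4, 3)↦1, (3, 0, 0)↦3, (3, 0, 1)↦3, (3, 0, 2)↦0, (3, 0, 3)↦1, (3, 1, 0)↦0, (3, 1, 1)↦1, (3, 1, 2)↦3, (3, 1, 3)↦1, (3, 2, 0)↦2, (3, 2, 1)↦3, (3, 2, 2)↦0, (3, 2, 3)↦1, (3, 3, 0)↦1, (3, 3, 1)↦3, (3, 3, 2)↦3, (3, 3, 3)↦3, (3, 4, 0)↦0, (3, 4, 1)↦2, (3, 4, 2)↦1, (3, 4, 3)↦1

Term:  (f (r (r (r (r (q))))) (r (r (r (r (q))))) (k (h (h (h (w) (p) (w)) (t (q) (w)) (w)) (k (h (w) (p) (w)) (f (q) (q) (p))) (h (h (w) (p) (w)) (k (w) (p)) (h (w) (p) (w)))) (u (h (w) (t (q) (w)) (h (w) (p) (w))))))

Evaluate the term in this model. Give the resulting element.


  q = 0
  (r (q)) = r(0,) = 1
  (r (r (q))) = r(1,) = 2
  (r (r (r (q)))) = r(2,) = 1
  (r (r (r (r (q))))) = r(1,) = 2
  q = 0
  (r (q)) = r(0,) = 1
  (r (r (q))) = r(1,) = 2
  (r (r (r (q)))) = r(2,) = 1
  (r (r (r (r (q))))) = r(1,) = 2
  w = 3
  p = 0
  w = 3
  (h (w) (p) (w)) = h(3, 0, 3) = 1
  q = 0
  w = 3
  (t (q) (w)) = t(0, 3) = 1
  w = 3
  (h (h (w) (p) (w)) (t (q) (w)) (w)) = h(1, 1, 3) = 3
  w = 3
  p = 0
  w = 3
  (h (w) (p) (w)) = h(3, 0, 3) = 1
  q = 0
  q = 0
  p = 0
  (f (q) (q) (p)) = f(0, 0, 0) = 2
  (k (h (w) (p) (w)) (f (q) (q) (p))) = k(1, 2) = 1
  w = 3
  p = 0
  w = 3
  (h (w) (p) (w)) = h(3, 0, 3) = 1
  w = 3
  p = 0
  (k (w) (p)) = k(3, 0) = 2
  w = 3
  p = 0
  w = 3
  (h (w) (p) (w)) = h(3, 0, 3) = 1
  (h (h (w) (p) (w)) (k (w) (p)) (h (w) (p) (w))) = h(1, 2, 1) = 2
  (h (h (h (w) (p) (w)) (t (q) (w)) (w)) (k (h (w) (p) (w)) (f (q) (q) (p))) (h (h (w) (p) (w)) (k (w) (p)) (h (w) (p) (w)))) = h(3, 1, 2) = 3
  w = 3
  q = 0
  w = 3
  (t (q) (w)) = t(0, 3) = 1
  w = 3
  p = 0
  w = 3
  (h (w) (p) (w)) = h(3, 0, 3) = 1
  (h (w) (t (q) (w)) (h (w) (p) (w))) = h(3, 1, 1) = 1
  (u (h (w) (t (q) (w)) (h (w) (p) (w)))) = u(1,) = 4
  (k (h (h (h (w) (p) (w)) (t (q) (w)) (w)) (k (h (w) (p) (w)) (f (q) (q) (p))) (h (h (w) (p) (w)) (k (w) (p)) (h (w) (p) (w)))) (u (h (w) (t (q) (w)) (h (w) (p) (w))))) = k(3, 4) = 1
  (f (r (r (r (r (q))))) (r (r (r (r (q))))) (k (h (h (h (w) (p) (w)) (t (q) (w)) (w)) (k (h (w) (p) (w)) (f (q) (q) (p))) (h (h (w) (p) (w)) (k (w) (p)) (h (w) (p) (w)))) (u (h (w) (t (q) (w)) (h (w) (p) (w)))))) = f(2, 2, 1) = 4

value = 4


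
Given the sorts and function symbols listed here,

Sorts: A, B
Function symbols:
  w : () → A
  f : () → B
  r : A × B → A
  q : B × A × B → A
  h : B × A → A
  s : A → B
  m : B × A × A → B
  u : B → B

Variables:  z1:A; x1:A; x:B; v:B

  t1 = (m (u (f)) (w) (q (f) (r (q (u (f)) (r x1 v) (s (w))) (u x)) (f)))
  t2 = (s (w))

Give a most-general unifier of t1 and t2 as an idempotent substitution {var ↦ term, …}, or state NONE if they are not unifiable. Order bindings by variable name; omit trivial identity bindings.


NONE (not unifiable)

head clash or occurs-check failure — not unifiable


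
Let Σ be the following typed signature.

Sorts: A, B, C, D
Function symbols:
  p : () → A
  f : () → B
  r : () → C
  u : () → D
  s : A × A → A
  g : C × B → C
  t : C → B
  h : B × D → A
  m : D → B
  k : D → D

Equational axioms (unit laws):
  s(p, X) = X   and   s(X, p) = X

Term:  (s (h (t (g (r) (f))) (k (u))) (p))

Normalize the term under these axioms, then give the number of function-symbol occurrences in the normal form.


1. (s (h (t (g (r) (f))) (k (u))) (p))  →  (h (t (g (r) (f))) (k (u)))
normal form: (h (t (g (r) (f))) (k (u)))

size = 7


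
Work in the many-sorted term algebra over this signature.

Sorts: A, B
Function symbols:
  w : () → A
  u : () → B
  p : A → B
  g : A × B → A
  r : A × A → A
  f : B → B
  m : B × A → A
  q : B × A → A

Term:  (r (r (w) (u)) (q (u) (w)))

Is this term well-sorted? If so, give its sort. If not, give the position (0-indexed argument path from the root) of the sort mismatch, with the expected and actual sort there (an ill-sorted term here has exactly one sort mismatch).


ill-sorted at position [0, 1]: expected A, got B

    (w) : A
    (u) : B
  (r (w) (u)) : ✗ arg 1 at [0, 1] has sort B, expected A
    (u) : B
    (w) : A
  (q (u) (w)) : A


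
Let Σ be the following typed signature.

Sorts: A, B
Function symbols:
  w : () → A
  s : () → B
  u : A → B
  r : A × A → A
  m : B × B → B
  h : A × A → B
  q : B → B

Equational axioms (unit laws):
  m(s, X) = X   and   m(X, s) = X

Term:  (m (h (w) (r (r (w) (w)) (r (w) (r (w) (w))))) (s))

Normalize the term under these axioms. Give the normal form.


1. (m (h (w) (r (r (w) (w)) (r (w) (r (w) (w))))) (s))  →  (h (w) (r (r (w) (w)) (r (w) (r (w) (w)))))

normal form = (h (w) (r (r (w) (w)) (r (w) (r (w) (w)))))


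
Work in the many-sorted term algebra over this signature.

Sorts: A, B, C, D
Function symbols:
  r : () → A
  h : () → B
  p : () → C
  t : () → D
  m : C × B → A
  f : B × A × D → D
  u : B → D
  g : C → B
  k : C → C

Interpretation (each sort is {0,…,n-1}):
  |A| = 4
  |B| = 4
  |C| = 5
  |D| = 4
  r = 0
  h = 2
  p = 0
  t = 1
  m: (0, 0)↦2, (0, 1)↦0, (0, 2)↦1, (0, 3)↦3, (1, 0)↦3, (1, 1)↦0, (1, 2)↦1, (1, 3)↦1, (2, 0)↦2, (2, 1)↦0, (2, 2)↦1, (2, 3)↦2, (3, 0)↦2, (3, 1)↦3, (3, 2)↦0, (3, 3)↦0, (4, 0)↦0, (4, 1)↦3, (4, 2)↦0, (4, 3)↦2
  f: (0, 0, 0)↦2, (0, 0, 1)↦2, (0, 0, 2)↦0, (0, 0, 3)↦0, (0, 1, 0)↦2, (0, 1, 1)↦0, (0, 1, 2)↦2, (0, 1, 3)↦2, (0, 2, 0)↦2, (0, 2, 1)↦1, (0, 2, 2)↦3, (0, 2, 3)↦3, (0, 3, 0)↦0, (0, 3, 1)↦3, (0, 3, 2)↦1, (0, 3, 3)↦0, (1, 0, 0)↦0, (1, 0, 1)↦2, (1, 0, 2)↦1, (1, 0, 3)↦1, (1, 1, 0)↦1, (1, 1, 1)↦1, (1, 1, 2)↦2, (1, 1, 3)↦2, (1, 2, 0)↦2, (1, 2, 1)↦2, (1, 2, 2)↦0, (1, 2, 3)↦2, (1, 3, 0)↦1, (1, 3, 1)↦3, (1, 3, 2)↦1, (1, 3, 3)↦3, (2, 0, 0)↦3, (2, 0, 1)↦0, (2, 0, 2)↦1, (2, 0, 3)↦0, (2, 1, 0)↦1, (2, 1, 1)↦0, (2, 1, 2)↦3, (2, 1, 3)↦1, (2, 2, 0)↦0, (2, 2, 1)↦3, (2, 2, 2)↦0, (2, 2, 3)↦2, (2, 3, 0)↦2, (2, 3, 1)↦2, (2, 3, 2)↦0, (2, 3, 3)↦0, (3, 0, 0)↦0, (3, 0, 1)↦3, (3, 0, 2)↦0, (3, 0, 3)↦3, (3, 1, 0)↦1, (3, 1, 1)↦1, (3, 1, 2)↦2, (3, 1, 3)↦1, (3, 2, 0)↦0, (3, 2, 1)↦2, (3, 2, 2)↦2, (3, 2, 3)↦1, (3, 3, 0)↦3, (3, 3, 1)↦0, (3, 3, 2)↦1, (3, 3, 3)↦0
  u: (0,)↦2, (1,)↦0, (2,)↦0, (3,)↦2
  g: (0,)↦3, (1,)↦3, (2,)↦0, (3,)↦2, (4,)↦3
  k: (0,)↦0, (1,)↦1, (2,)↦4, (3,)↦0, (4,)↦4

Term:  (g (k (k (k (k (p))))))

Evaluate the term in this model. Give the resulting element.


  p = 0
  (k (p)) = k(0,) = 0
  (k (k (p))) = k(0,) = 0
  (k (k (k (p)))) = k(0,) = 0
  (k (k (k (k (p))))) = k(0,) = 0
  (g (k (k (k (k (p)))))) = g(0,) = 3

value = 3


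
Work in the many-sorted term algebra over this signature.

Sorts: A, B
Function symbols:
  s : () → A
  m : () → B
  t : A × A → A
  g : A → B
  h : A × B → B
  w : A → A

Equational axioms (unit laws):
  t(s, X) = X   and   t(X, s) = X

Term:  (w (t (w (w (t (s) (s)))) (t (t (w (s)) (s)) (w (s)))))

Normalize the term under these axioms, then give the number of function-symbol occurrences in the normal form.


size = 10

1. (w (t (w (w (t (s) (s)))) (t (t (w (s)) (s)) (w (s)))))  →  (w (t (w (w (s))) (t (t (w (s)) (s)) (w (s)))))
2. (w (t (w (w (s))) (t (t (w (s)) (s)) (w (s)))))  →  (w (t (w (w (s))) (t (w (s)) (w (s)))))
normal form: (w (t (w (w (s))) (t (w (s)) (w (s)))))
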